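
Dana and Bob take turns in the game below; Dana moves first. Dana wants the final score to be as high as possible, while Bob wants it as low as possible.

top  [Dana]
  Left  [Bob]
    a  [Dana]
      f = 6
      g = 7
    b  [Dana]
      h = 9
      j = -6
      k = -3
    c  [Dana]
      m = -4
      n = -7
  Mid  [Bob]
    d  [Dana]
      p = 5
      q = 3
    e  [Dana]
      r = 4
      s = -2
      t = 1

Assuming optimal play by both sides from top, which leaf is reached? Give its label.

r

a (Dana): max(6, 7) = 7
b (Dana): max(9, -6, -3) = 9
c (Dana): max(-4, -7) = -4
Left (Bob): min(7, 9, -4) = -4
d (Dana): max(5, 3) = 5
e (Dana): max(4, -2, 1) = 4
Mid (Bob): min(5, 4) = 4
top (Dana): max(-4, 4) = 4
At top, Dana picks Mid (highest: 4).
At Mid, Bob picks e (lowest: 4).
At e, Dana picks r (highest: 4).
Terminal value 4.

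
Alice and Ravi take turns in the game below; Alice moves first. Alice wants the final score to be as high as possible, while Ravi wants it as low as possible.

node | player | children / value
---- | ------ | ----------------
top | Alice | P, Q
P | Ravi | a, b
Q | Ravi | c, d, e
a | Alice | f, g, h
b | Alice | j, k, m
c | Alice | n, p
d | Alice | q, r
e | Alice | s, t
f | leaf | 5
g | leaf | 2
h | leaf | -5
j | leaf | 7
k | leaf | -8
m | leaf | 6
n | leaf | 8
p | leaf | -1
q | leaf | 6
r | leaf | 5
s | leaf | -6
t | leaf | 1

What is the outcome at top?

a (Alice): max(5, 2, -5) = 5
b (Alice): max(7, -8, 6) = 7
P (Ravi): min(5, 7) = 5
c (Alice): max(8, -1) = 8
d (Alice): max(6, 5) = 6
e (Alice): max(-6, 1) = 1
Q (Ravi): min(8, 6, 1) = 1
top (Alice): max(5, 1) = 5

5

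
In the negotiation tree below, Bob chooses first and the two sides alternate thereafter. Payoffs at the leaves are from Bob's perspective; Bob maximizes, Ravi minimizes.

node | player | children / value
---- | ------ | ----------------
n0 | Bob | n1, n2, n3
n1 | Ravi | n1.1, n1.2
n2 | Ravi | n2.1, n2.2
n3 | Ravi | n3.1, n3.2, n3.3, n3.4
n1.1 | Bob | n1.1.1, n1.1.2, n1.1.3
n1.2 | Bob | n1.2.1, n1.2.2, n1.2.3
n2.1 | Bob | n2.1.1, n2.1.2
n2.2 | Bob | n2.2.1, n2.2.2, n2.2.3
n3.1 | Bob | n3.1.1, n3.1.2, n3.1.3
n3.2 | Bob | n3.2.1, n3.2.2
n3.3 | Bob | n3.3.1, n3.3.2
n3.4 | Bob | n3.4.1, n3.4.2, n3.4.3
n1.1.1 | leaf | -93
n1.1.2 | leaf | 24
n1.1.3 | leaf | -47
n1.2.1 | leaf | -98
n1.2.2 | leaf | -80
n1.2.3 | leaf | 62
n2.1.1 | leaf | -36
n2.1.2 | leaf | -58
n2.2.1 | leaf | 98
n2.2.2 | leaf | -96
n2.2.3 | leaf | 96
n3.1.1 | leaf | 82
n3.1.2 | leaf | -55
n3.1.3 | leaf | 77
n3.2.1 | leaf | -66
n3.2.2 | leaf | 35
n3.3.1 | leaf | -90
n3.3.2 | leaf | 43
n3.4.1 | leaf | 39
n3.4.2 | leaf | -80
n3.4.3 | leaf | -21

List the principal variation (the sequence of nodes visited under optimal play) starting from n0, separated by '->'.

n1.1 (Bob): max(-93, 24, -47) = 24
n1.2 (Bob): max(-98, -80, 62) = 62
n1 (Ravi): min(24, 62) = 24
n2.1 (Bob): max(-36, -58) = -36
n2.2 (Bob): max(98, -96, 96) = 98
n2 (Ravi): min(-36, 98) = -36
n3.1 (Bob): max(82, -55, 77) = 82
n3.2 (Bob): max(-66, 35) = 35
n3.3 (Bob): max(-90, 43) = 43
n3.4 (Bob): max(39, -80, -21) = 39
n3 (Ravi): min(82, 35, 43, 39) = 35
n0 (Bob): max(24, -36, 35) = 35
At n0, Bob picks n3 (highest: 35).
At n3, Ravi picks n3.2 (lowest: 35).
At n3.2, Bob picks n3.2.2 (highest: 35).
Terminal value 35.

n0 -> n3 -> n3.2 -> n3.2.2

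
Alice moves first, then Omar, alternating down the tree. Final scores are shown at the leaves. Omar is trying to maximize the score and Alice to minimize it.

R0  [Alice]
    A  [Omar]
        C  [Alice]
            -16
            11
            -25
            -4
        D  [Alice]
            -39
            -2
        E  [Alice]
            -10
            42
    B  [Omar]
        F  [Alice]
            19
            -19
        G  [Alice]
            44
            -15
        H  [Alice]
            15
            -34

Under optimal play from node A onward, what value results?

-10

C (Alice): min(-16, 11, -25, -4) = -25
D (Alice): min(-39, -2) = -39
E (Alice): min(-10, 42) = -10
A (Omar): max(-25, -39, -10) = -10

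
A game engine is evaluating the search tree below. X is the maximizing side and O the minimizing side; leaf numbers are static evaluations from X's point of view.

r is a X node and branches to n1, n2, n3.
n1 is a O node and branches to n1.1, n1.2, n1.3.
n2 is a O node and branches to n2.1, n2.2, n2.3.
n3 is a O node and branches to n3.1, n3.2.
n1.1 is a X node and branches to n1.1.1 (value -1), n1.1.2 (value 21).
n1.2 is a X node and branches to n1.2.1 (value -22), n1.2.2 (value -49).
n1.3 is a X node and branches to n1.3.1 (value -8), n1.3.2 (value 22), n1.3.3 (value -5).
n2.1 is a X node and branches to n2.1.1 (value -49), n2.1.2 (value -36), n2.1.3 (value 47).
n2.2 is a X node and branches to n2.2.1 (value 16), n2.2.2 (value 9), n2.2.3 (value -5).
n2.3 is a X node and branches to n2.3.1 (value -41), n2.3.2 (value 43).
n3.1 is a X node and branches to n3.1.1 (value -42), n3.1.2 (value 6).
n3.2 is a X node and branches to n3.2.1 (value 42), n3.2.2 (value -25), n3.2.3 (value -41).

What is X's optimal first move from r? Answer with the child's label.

n2

n1.1 (X): max(-1, 21) = 21
n1.2 (X): max(-22, -49) = -22
n1.3 (X): max(-8, 22, -5) = 22
n1 (O): min(21, -22, 22) = -22
n2.1 (X): max(-49, -36, 47) = 47
n2.2 (X): max(16, 9, -5) = 16
n2.3 (X): max(-41, 43) = 43
n2 (O): min(47, 16, 43) = 16
n3.1 (X): max(-42, 6) = 6
n3.2 (X): max(42, -25, -41) = 42
n3 (O): min(6, 42) = 6
r (X): max(-22, 16, 6) = 16
X at r wants the highest of {n1=-22, n2=16, n3=6}, so chooses n2.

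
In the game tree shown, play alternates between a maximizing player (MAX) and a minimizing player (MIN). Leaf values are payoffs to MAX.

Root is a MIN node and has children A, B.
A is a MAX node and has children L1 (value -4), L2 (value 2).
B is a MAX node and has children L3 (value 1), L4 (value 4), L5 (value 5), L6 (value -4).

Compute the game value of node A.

A (MAX): max(-4, 2) = 2

2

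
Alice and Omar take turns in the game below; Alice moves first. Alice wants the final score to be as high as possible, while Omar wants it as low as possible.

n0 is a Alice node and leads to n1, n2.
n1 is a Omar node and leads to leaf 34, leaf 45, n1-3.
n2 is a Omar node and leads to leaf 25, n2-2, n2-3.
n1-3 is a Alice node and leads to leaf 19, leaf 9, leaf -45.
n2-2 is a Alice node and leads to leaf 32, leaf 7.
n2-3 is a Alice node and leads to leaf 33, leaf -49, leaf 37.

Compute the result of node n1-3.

n1-3 (Alice): max(19, 9, -45) = 19

19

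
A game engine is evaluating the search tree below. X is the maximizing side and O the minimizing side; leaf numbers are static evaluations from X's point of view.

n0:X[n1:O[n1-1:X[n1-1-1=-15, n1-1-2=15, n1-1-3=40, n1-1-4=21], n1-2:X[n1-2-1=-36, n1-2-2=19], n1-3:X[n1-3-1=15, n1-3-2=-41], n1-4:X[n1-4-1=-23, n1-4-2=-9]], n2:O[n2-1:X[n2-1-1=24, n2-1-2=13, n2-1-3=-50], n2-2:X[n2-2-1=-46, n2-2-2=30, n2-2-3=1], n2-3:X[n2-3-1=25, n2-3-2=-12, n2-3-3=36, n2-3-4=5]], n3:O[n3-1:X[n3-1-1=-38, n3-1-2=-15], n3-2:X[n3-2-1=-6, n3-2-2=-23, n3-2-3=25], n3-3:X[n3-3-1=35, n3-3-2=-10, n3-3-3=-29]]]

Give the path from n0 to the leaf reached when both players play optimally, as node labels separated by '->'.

n1-1 (X): max(-15, 15, 40, 21) = 40
n1-2 (X): max(-36, 19) = 19
n1-3 (X): max(15, -41) = 15
n1-4 (X): max(-23, -9) = -9
n1 (O): min(40, 19, 15, -9) = -9
n2-1 (X): max(24, 13, -50) = 24
n2-2 (X): max(-46, 30, 1) = 30
n2-3 (X): max(25, -12, 36, 5) = 36
n2 (O): min(24, 30, 36) = 24
n3-1 (X): max(-38, -15) = -15
n3-2 (X): max(-6, -23, 25) = 25
n3-3 (X): max(35, -10, -29) = 35
n3 (O): min(-15, 25, 35) = -15
n0 (X): max(-9, 24, -15) = 24
At n0, X picks n2 (highest: 24).
At n2, O picks n2-1 (lowest: 24).
At n2-1, X picks n2-1-1 (highest: 24).
Terminal value 24.

n0 -> n2 -> n2-1 -> n2-1-1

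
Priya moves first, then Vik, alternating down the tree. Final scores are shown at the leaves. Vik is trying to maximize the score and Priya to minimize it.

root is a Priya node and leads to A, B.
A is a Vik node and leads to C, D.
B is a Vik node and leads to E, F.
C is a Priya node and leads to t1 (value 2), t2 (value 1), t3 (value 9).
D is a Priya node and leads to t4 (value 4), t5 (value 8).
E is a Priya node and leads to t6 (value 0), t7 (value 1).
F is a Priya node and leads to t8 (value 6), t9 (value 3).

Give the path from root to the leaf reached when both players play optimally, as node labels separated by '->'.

C (Priya): min(2, 1, 9) = 1
D (Priya): min(4, 8) = 4
A (Vik): max(1, 4) = 4
E (Priya): min(0, 1) = 0
F (Priya): min(6, 3) = 3
B (Vik): max(0, 3) = 3
root (Priya): min(4, 3) = 3
At root, Priya picks B (lowest: 3).
At B, Vik picks F (highest: 3).
At F, Priya picks t9 (lowest: 3).
Terminal value 3.

root -> B -> F -> t9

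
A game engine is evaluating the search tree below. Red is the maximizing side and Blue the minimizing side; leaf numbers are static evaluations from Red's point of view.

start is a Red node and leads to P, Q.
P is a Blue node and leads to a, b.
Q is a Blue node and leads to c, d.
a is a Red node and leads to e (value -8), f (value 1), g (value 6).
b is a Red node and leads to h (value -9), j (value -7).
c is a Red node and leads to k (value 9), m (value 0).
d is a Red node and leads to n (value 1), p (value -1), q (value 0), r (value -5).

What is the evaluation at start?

a (Red): max(-8, 1, 6) = 6
b (Red): max(-9, -7) = -7
P (Blue): min(6, -7) = -7
c (Red): max(9, 0) = 9
d (Red): max(1, -1, 0, -5) = 1
Q (Blue): min(9, 1) = 1
start (Red): max(-7, 1) = 1

1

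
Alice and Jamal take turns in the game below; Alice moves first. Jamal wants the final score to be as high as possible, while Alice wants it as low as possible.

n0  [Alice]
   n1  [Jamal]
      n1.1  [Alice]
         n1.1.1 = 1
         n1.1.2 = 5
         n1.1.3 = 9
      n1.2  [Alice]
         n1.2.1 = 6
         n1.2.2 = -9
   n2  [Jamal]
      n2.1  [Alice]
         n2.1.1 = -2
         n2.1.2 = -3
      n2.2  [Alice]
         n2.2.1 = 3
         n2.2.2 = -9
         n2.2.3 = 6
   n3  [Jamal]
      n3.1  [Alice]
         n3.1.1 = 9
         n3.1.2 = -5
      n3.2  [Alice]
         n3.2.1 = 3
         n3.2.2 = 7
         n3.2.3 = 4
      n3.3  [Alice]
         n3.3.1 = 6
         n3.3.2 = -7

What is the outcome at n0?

n1.1 (Alice): min(1, 5, 9) = 1
n1.2 (Alice): min(6, -9) = -9
n1 (Jamal): max(1, -9) = 1
n2.1 (Alice): min(-2, -3) = -3
n2.2 (Alice): min(3, -9, 6) = -9
n2 (Jamal): max(-3, -9) = -3
n3.1 (Alice): min(9, -5) = -5
n3.2 (Alice): min(3, 7, 4) = 3
n3.3 (Alice): min(6, -7) = -7
n3 (Jamal): max(-5, 3, -7) = 3
n0 (Alice): min(1, -3, 3) = -3

-3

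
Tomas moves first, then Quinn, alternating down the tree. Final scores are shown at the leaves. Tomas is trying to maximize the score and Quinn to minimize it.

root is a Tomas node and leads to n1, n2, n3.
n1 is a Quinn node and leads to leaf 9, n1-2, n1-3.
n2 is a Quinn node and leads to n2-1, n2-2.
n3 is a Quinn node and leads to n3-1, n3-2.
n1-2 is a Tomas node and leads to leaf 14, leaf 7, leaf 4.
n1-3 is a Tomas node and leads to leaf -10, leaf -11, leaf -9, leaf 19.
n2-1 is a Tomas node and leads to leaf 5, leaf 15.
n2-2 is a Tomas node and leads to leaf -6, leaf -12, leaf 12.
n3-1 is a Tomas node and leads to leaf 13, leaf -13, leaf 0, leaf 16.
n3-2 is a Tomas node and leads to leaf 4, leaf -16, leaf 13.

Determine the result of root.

13

n1-2 (Tomas): max(14, 7, 4) = 14
n1-3 (Tomas): max(-10, -11, -9, 19) = 19
n1 (Quinn): min(9, 14, 19) = 9
n2-1 (Tomas): max(5, 15) = 15
n2-2 (Tomas): max(-6, -12, 12) = 12
n2 (Quinn): min(15, 12) = 12
n3-1 (Tomas): max(13, -13, 0, 16) = 16
n3-2 (Tomas): max(4, -16, 13) = 13
n3 (Quinn): min(16, 13) = 13
root (Tomas): max(9, 12, 13) = 13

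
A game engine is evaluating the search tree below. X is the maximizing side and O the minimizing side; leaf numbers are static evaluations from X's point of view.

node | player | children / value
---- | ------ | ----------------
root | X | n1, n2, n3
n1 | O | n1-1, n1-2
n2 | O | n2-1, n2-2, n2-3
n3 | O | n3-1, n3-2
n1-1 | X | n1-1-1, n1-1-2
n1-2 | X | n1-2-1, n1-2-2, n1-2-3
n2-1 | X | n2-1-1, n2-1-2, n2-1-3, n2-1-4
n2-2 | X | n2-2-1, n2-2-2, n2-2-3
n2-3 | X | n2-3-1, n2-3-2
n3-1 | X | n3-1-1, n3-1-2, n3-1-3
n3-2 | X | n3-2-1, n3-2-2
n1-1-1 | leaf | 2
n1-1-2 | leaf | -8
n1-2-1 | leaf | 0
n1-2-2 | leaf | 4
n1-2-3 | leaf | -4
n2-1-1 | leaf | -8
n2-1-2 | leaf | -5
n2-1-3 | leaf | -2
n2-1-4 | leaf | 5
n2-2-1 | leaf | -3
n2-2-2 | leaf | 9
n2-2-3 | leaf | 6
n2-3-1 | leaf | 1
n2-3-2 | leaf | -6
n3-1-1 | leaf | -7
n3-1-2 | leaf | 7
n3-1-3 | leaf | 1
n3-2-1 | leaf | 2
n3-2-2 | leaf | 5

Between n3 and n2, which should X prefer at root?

n3

n3-1 (X): max(-7, 7, 1) = 7
n3-2 (X): max(2, 5) = 5
n3 (O): min(7, 5) = 5
n2-1 (X): max(-8, -5, -2, 5) = 5
n2-2 (X): max(-3, 9, 6) = 9
n2-3 (X): max(1, -6) = 1
n2 (O): min(5, 9, 1) = 1
X prefers the higher value; n3=5, n2=1. n3 is better since 5 > 1.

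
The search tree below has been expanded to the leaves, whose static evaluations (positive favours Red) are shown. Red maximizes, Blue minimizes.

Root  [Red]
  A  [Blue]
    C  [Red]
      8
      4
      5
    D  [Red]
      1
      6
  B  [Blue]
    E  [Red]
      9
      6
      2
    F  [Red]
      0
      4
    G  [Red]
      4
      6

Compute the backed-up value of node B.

4

E (Red): max(9, 6, 2) = 9
F (Red): max(0, 4) = 4
G (Red): max(4, 6) = 6
B (Blue): min(9, 4, 6) = 4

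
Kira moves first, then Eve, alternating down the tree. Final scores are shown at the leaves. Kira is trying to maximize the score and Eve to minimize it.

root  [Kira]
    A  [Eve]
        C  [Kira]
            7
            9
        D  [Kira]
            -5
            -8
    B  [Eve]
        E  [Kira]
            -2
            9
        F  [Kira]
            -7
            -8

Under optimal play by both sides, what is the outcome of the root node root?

C (Kira): max(7, 9) = 9
D (Kira): max(-5, -8) = -5
A (Eve): min(9, -5) = -5
E (Kira): max(-2, 9) = 9
F (Kira): max(-7, -8) = -7
B (Eve): min(9, -7) = -7
root (Kira): max(-5, -7) = -5

-5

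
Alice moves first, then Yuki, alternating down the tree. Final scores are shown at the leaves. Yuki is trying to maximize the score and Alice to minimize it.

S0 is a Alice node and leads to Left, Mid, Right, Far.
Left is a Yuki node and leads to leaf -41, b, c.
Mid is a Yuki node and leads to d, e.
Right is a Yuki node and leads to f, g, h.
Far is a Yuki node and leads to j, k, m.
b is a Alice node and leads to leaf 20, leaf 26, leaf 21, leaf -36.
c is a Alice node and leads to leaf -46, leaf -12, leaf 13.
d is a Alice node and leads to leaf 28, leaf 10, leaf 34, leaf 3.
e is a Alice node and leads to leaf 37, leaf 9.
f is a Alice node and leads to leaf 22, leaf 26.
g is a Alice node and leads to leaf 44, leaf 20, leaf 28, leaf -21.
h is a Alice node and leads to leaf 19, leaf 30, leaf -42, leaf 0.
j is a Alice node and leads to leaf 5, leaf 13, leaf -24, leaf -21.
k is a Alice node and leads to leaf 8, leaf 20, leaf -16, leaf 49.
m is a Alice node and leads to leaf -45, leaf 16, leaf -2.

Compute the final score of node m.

m (Alice): min(-45, 16, -2) = -45

-45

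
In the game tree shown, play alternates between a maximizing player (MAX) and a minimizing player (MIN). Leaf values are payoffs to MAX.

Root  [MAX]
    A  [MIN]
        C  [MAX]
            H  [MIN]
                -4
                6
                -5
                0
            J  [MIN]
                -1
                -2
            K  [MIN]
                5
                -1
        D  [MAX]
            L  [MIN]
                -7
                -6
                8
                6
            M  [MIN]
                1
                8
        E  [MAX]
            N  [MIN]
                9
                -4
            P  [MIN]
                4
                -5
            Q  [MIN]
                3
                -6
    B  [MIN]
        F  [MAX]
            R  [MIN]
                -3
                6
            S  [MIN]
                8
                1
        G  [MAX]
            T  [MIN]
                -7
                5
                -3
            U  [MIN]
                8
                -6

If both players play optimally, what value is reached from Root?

H (MIN): min(-4, 6, -5, 0) = -5
J (MIN): min(-1, -2) = -2
K (MIN): min(5, -1) = -1
C (MAX): max(-5, -2, -1) = -1
L (MIN): min(-7, -6, 8, 6) = -7
M (MIN): min(1, 8) = 1
D (MAX): max(-7, 1) = 1
N (MIN): min(9, -4) = -4
P (MIN): min(4, -5) = -5
Q (MIN): min(3, -6) = -6
E (MAX): max(-4, -5, -6) = -4
A (MIN): min(-1, 1, -4) = -4
R (MIN): min(-3, 6) = -3
S (MIN): min(8, 1) = 1
F (MAX): max(-3, 1) = 1
T (MIN): min(-7, 5, -3) = -7
U (MIN): min(8, -6) = -6
G (MAX): max(-7, -6) = -6
B (MIN): min(1, -6) = -6
Root (MAX): max(-4, -6) = -4

-4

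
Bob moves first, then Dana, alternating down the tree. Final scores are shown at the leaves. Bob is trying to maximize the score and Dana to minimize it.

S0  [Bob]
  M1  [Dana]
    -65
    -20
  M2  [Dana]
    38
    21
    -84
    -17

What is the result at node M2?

-84

M2 (Dana): min(38, 21, -84, -17) = -84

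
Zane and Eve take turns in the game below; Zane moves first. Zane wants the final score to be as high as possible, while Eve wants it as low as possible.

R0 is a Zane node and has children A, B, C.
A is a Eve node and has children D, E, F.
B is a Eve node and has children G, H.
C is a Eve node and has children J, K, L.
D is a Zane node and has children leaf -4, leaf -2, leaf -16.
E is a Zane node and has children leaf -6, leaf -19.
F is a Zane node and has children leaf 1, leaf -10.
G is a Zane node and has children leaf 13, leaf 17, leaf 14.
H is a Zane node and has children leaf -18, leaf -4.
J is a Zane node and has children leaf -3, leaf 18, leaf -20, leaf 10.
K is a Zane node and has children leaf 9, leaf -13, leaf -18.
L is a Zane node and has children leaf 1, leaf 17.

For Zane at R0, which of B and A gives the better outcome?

B

G (Zane): max(13, 17, 14) = 17
H (Zane): max(-18, -4) = -4
B (Eve): min(17, -4) = -4
D (Zane): max(-4, -2, -16) = -2
E (Zane): max(-6, -19) = -6
F (Zane): max(1, -10) = 1
A (Eve): min(-2, -6, 1) = -6
Zane prefers the higher value; B=-4, A=-6. B is better since -4 > -6.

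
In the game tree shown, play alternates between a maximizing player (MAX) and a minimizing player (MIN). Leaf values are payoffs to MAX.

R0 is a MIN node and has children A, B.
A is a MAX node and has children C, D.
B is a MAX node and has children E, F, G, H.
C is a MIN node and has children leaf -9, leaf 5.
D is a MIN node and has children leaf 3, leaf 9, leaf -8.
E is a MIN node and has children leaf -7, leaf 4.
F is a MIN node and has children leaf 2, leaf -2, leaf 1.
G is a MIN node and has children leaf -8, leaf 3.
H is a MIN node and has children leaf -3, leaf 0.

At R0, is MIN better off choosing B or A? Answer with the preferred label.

A

E (MIN): min(-7, 4) = -7
F (MIN): min(2, -2, 1) = -2
G (MIN): min(-8, 3) = -8
H (MIN): min(-3, 0) = -3
B (MAX): max(-7, -2, -8, -3) = -2
C (MIN): min(-9, 5) = -9
D (MIN): min(3, 9, -8) = -8
A (MAX): max(-9, -8) = -8
MIN prefers the lower value; B=-2, A=-8. A is better since -8 < -2.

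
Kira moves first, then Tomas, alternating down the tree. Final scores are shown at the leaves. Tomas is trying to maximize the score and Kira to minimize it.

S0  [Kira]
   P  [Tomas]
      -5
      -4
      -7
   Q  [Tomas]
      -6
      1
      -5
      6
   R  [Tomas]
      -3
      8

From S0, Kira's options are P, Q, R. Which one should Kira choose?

P (Tomas): max(-5, -4, -7) = -4
Q (Tomas): max(-6, 1, -5, 6) = 6
R (Tomas): max(-3, 8) = 8
S0 (Kira): min(-4, 6, 8) = -4
Kira at S0 wants the lowest of {P=-4, Q=6, R=8}, so chooses P.

P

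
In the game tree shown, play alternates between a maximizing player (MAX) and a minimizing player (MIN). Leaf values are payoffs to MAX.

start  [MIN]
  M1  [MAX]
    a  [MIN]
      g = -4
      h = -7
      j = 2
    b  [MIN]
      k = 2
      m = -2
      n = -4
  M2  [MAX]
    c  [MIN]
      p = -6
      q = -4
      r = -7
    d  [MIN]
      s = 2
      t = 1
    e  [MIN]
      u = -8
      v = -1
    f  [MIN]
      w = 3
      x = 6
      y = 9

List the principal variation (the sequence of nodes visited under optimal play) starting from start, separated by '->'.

a (MIN): min(-4, -7, 2) = -7
b (MIN): min(2, -2, -4) = -4
M1 (MAX): max(-7, -4) = -4
c (MIN): min(-6, -4, -7) = -7
d (MIN): min(2, 1) = 1
e (MIN): min(-8, -1) = -8
f (MIN): min(3, 6, 9) = 3
M2 (MAX): max(-7, 1, -8, 3) = 3
start (MIN): min(-4, 3) = -4
At start, MIN picks M1 (lowest: -4).
At M1, MAX picks b (highest: -4).
At b, MIN picks n (lowest: -4).
Terminal value -4.

start -> M1 -> b -> n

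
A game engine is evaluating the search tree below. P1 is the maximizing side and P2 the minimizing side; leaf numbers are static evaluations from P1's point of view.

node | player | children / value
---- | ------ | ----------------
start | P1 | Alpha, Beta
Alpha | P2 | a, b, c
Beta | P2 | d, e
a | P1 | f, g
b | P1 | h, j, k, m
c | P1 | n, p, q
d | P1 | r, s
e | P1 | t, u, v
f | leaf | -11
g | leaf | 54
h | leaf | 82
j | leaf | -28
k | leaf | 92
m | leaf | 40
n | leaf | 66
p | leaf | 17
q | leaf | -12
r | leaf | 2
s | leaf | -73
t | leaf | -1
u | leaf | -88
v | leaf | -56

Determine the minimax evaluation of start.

54

a (P1): max(-11, 54) = 54
b (P1): max(82, -28, 92, 40) = 92
c (P1): max(66, 17, -12) = 66
Alpha (P2): min(54, 92, 66) = 54
d (P1): max(2, -73) = 2
e (P1): max(-1, -88, -56) = -1
Beta (P2): min(2, -1) = -1
start (P1): max(54, -1) = 54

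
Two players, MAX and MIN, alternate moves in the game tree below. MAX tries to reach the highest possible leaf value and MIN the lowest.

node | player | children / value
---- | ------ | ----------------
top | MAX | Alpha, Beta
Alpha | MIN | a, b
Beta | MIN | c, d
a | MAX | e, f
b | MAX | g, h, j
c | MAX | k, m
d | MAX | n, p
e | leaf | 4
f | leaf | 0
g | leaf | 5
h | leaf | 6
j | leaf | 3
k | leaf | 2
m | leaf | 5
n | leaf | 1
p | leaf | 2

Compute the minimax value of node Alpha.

4

a (MAX): max(4, 0) = 4
b (MAX): max(5, 6, 3) = 6
Alpha (MIN): min(4, 6) = 4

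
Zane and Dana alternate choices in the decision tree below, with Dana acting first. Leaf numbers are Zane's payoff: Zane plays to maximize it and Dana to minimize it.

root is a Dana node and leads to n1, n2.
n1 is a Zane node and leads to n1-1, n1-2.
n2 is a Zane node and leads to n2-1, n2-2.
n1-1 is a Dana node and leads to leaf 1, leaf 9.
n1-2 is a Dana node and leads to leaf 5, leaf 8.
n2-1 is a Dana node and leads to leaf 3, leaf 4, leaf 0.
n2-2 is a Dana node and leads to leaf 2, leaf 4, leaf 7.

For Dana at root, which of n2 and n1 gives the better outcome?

n2

n2-1 (Dana): min(3, 4, 0) = 0
n2-2 (Dana): min(2, 4, 7) = 2
n2 (Zane): max(0, 2) = 2
n1-1 (Dana): min(1, 9) = 1
n1-2 (Dana): min(5, 8) = 5
n1 (Zane): max(1, 5) = 5
Dana prefers the lower value; n2=2, n1=5. n2 is better since 2 < 5.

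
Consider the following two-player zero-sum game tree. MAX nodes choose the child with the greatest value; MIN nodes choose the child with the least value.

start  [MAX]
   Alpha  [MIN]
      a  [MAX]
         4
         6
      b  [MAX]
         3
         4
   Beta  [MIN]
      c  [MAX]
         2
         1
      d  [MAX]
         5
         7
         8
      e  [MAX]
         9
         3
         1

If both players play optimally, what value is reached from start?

a (MAX): max(4, 6) = 6
b (MAX): max(3, 4) = 4
Alpha (MIN): min(6, 4) = 4
c (MAX): max(2, 1) = 2
d (MAX): max(5, 7, 8) = 8
e (MAX): max(9, 3, 1) = 9
Beta (MIN): min(2, 8, 9) = 2
start (MAX): max(4, 2) = 4

4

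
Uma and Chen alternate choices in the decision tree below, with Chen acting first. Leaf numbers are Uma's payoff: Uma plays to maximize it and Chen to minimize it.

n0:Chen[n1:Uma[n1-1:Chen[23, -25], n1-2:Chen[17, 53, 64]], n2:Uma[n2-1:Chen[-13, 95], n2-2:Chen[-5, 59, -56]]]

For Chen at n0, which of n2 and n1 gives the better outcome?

n2

n2-1 (Chen): min(-13, 95) = -13
n2-2 (Chen): min(-5, 59, -56) = -56
n2 (Uma): max(-13, -56) = -13
n1-1 (Chen): min(23, -25) = -25
n1-2 (Chen): min(17, 53, 64) = 17
n1 (Uma): max(-25, 17) = 17
Chen prefers the lower value; n2=-13, n1=17. n2 is better since -13 < 17.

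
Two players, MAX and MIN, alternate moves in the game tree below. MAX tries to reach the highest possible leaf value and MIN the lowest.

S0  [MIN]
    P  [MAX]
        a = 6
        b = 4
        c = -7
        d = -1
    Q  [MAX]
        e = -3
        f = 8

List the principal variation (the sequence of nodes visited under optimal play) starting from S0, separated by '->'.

P (MAX): max(6, 4, -7, -1) = 6
Q (MAX): max(-3, 8) = 8
S0 (MIN): min(6, 8) = 6
At S0, MIN picks P (lowest: 6).
At P, MAX picks a (highest: 6).
Terminal value 6.

S0 -> P -> a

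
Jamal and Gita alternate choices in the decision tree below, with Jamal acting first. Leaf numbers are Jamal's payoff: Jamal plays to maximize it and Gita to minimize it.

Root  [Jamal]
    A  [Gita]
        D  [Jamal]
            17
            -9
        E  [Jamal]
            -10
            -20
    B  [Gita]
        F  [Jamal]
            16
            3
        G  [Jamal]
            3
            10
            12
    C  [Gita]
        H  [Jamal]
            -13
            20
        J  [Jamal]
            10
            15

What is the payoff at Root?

D (Jamal): max(17, -9) = 17
E (Jamal): max(-10, -20) = -10
A (Gita): min(17, -10) = -10
F (Jamal): max(16, 3) = 16
G (Jamal): max(3, 10, 12) = 12
B (Gita): min(16, 12) = 12
H (Jamal): max(-13, 20) = 20
J (Jamal): max(10, 15) = 15
C (Gita): min(20, 15) = 15
Root (Jamal): max(-10, 12, 15) = 15

15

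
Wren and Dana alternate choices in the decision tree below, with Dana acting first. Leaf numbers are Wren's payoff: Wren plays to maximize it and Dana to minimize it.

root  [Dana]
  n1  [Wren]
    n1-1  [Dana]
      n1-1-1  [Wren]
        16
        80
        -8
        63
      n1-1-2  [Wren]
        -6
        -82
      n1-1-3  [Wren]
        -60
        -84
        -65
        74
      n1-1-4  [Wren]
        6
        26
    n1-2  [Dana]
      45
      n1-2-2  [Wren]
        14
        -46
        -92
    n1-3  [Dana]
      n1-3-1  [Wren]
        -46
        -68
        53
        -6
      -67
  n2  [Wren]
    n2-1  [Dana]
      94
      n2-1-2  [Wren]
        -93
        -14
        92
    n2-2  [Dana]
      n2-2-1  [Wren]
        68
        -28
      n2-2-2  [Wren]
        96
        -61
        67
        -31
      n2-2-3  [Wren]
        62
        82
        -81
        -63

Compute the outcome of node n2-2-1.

n2-2-1 (Wren): max(68, -28) = 68

68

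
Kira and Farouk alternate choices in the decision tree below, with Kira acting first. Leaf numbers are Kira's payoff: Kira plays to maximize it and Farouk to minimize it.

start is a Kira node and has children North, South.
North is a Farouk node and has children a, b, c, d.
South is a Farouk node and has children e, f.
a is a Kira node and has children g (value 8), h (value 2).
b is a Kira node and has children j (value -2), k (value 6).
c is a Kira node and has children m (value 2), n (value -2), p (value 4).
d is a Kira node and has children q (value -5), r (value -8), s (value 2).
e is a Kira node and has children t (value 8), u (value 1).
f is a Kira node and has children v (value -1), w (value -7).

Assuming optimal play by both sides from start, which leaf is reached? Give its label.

s

a (Kira): max(8, 2) = 8
b (Kira): max(-2, 6) = 6
c (Kira): max(2, -2, 4) = 4
d (Kira): max(-5, -8, 2) = 2
North (Farouk): min(8, 6, 4, 2) = 2
e (Kira): max(8, 1) = 8
f (Kira): max(-1, -7) = -1
South (Farouk): min(8, -1) = -1
start (Kira): max(2, -1) = 2
At start, Kira picks North (highest: 2).
At North, Farouk picks d (lowest: 2).
At d, Kira picks s (highest: 2).
Terminal value 2.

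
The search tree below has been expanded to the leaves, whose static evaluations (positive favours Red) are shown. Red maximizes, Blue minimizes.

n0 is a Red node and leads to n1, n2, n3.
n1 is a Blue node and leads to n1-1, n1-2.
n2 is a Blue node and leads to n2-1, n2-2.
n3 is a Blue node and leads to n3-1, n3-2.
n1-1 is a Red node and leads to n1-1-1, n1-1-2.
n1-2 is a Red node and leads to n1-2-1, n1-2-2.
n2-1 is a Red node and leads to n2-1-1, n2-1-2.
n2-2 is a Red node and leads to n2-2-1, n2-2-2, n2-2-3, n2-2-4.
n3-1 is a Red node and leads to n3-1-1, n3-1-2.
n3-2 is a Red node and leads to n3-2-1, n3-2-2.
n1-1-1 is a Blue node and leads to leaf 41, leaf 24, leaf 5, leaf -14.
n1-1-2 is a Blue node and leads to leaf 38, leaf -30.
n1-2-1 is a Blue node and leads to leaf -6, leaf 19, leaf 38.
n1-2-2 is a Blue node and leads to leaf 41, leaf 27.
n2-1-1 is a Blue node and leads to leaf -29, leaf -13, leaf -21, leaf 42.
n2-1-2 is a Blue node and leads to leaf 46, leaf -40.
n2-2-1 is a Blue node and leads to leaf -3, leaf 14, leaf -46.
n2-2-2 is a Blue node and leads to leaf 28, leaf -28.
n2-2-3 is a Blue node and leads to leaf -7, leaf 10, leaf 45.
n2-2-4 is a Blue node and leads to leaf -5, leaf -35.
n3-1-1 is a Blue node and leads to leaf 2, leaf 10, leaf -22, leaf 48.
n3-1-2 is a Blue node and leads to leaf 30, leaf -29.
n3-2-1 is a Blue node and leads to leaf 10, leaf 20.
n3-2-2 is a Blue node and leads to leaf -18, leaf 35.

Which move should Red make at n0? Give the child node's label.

n1

n1-1-1 (Blue): min(41, 24, 5, -14) = -14
n1-1-2 (Blue): min(38, -30) = -30
n1-1 (Red): max(-14, -30) = -14
n1-2-1 (Blue): min(-6, 19, 38) = -6
n1-2-2 (Blue): min(41, 27) = 27
n1-2 (Red): max(-6, 27) = 27
n1 (Blue): min(-14, 27) = -14
n2-1-1 (Blue): min(-29, -13, -21, 42) = -29
n2-1-2 (Blue): min(46, -40) = -40
n2-1 (Red): max(-29, -40) = -29
n2-2-1 (Blue): min(-3, 14, -46) = -46
n2-2-2 (Blue): min(28, -28) = -28
n2-2-3 (Blue): min(-7, 10, 45) = -7
n2-2-4 (Blue): min(-5, -35) = -35
n2-2 (Red): max(-46, -28, -7, -35) = -7
n2 (Blue): min(-29, -7) = -29
n3-1-1 (Blue): min(2, 10, -22, 48) = -22
n3-1-2 (Blue): min(30, -29) = -29
n3-1 (Red): max(-22, -29) = -22
n3-2-1 (Blue): min(10, 20) = 10
n3-2-2 (Blue): min(-18, 35) = -18
n3-2 (Red): max(10, -18) = 10
n3 (Blue): min(-22, 10) = -22
n0 (Red): max(-14, -29, -22) = -14
Red at n0 wants the highest of {n1=-14, n2=-29, n3=-22}, so chooses n1.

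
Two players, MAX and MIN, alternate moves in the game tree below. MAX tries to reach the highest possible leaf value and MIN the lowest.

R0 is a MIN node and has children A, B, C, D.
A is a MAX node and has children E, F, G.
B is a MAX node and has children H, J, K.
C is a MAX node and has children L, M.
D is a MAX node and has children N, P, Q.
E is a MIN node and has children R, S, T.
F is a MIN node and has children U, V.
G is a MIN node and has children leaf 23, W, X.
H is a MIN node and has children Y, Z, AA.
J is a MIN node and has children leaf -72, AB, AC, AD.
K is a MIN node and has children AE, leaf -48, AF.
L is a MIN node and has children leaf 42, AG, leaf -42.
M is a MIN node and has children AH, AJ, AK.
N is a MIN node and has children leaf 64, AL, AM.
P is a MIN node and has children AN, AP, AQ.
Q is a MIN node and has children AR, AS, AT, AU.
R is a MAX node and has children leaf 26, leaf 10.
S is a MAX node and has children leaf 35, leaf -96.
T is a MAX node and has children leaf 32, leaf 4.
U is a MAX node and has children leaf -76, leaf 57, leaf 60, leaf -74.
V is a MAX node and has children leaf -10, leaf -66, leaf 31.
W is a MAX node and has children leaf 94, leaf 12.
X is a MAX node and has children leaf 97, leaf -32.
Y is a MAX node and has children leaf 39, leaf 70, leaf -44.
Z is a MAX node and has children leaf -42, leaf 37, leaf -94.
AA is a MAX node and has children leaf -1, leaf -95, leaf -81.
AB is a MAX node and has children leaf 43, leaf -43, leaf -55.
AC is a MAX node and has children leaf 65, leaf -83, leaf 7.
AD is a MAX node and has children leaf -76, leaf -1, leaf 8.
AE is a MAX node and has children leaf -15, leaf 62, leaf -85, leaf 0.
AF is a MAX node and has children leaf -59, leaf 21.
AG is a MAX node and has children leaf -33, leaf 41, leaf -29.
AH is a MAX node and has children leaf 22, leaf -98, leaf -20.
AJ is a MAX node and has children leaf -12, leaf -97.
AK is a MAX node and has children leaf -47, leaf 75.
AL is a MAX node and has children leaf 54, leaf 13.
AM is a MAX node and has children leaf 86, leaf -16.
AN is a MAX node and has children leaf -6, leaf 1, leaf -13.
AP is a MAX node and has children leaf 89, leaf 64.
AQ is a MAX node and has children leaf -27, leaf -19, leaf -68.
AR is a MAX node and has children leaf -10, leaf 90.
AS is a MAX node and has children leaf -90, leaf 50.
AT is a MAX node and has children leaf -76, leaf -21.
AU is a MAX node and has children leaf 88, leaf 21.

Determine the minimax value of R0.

R (MAX): max(26, 10) = 26
S (MAX): max(35, -96) = 35
T (MAX): max(32, 4) = 32
E (MIN): min(26, 35, 32) = 26
U (MAX): max(-76, 57, 60, -74) = 60
V (MAX): max(-10, -66, 31) = 31
F (MIN): min(60, 31) = 31
W (MAX): max(94, 12) = 94
X (MAX): max(97, -32) = 97
G (MIN): min(23, 94, 97) = 23
A (MAX): max(26, 31, 23) = 31
Y (MAX): max(39, 70, -44) = 70
Z (MAX): max(-42, 37, -94) = 37
AA (MAX): max(-1, -95, -81) = -1
H (MIN): min(70, 37, -1) = -1
AB (MAX): max(43, -43, -55) = 43
AC (MAX): max(65, -83, 7) = 65
AD (MAX): max(-76, -1, 8) = 8
J (MIN): min(-72, 43, 65, 8) = -72
AE (MAX): max(-15, 62, -85, 0) = 62
AF (MAX): max(-59, 21) = 21
K (MIN): min(62, -48, 21) = -48
B (MAX): max(-1, -72, -48) = -1
AG (MAX): max(-33, 41, -29) = 41
L (MIN): min(42, 41, -42) = -42
AH (MAX): max(22, -98, -20) = 22
AJ (MAX): max(-12, -97) = -12
AK (MAX): max(-47, 75) = 75
M (MIN): min(22, -12, 75) = -12
C (MAX): max(-42, -12) = -12
AL (MAX): max(54, 13) = 54
AM (MAX): max(86, -16) = 86
N (MIN): min(64, 54, 86) = 54
AN (MAX): max(-6, 1, -13) = 1
AP (MAX): max(89, 64) = 89
AQ (MAX): max(-27, -19, -68) = -19
P (MIN): min(1, 89, -19) = -19
AR (MAX): max(-10, 90) = 90
AS (MAX): max(-90, 50) = 50
AT (MAX): max(-76, -21) = -21
AU (MAX): max(88, 21) = 88
Q (MIN): min(90, 50, -21, 88) = -21
D (MAX): max(54, -19, -21) = 54
R0 (MIN): min(31, -1, -12, 54) = -12

-12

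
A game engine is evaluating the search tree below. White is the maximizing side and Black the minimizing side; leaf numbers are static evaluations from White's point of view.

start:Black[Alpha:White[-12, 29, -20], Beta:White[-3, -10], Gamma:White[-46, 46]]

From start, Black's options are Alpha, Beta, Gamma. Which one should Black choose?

Beta

Alpha (White): max(-12, 29, -20) = 29
Beta (White): max(-3, -10) = -3
Gamma (White): max(-46, 46) = 46
start (Black): min(29, -3, 46) = -3
Black at start wants the lowest of {Alpha=29, Beta=-3, Gamma=46}, so chooses Beta.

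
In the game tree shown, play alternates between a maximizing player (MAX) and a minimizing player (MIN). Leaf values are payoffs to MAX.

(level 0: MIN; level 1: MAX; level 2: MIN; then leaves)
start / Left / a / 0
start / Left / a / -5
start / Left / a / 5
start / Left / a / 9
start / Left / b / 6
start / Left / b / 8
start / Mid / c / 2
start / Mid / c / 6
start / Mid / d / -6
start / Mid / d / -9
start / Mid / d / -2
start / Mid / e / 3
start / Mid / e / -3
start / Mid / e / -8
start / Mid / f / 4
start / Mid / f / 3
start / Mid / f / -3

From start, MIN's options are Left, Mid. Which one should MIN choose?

Mid

a (MIN): min(0, -5, 5, 9) = -5
b (MIN): min(6, 8) = 6
Left (MAX): max(-5, 6) = 6
c (MIN): min(2, 6) = 2
d (MIN): min(-6, -9, -2) = -9
e (MIN): min(3, -3, -8) = -8
f (MIN): min(4, 3, -3) = -3
Mid (MAX): max(2, -9, -8, -3) = 2
start (MIN): min(6, 2) = 2
MIN at start wants the lowest of {Left=6, Mid=2}, so chooses Mid.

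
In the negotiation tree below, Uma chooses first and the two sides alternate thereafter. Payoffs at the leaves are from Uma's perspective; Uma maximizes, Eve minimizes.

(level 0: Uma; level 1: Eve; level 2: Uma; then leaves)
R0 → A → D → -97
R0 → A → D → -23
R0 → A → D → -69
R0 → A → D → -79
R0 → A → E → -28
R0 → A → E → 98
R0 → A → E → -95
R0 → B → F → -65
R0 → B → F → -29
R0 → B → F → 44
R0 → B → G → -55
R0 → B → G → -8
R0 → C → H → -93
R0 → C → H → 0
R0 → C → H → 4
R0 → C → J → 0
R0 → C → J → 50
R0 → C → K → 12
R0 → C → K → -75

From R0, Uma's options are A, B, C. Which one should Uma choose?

C

D (Uma): max(-97, -23, -69, -79) = -23
E (Uma): max(-28, 98, -95) = 98
A (Eve): min(-23, 98) = -23
F (Uma): max(-65, -29, 44) = 44
G (Uma): max(-55, -8) = -8
B (Eve): min(44, -8) = -8
H (Uma): max(-93, 0, 4) = 4
J (Uma): max(0, 50) = 50
K (Uma): max(12, -75) = 12
C (Eve): min(4, 50, 12) = 4
R0 (Uma): max(-23, -8, 4) = 4
Uma at R0 wants the highest of {A=-23, B=-8, C=4}, so chooses C.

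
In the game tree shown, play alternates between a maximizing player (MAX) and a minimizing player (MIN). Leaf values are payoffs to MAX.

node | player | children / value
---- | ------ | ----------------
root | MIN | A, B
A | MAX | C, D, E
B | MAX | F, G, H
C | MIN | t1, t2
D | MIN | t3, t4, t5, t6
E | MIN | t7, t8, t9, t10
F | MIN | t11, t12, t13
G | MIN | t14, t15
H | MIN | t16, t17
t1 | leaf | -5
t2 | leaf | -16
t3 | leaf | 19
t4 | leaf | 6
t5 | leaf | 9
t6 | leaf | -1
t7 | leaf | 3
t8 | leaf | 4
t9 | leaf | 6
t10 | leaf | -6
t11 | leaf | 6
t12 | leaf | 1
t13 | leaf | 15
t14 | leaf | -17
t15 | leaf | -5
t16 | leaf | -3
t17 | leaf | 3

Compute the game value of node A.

-1

C (MIN): min(-5, -16) = -16
D (MIN): min(19, 6, 9, -1) = -1
E (MIN): min(3, 4, 6, -6) = -6
A (MAX): max(-16, -1, -6) = -1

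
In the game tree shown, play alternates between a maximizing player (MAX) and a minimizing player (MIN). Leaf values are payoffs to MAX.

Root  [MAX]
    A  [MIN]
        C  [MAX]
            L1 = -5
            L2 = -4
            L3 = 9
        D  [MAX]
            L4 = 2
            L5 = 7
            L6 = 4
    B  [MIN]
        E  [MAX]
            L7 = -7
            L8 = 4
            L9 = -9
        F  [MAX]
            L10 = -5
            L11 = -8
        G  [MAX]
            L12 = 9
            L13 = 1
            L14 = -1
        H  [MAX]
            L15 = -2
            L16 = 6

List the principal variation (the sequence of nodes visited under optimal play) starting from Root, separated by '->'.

Root -> A -> D -> L5

C (MAX): max(-5, -4, 9) = 9
D (MAX): max(2, 7, 4) = 7
A (MIN): min(9, 7) = 7
E (MAX): max(-7, 4, -9) = 4
F (MAX): max(-5, -8) = -5
G (MAX): max(9, 1, -1) = 9
H (MAX): max(-2, 6) = 6
B (MIN): min(4, -5, 9, 6) = -5
Root (MAX): max(7, -5) = 7
At Root, MAX picks A (highest: 7).
At A, MIN picks D (lowest: 7).
At D, MAX picks L5 (highest: 7).
Terminal value 7.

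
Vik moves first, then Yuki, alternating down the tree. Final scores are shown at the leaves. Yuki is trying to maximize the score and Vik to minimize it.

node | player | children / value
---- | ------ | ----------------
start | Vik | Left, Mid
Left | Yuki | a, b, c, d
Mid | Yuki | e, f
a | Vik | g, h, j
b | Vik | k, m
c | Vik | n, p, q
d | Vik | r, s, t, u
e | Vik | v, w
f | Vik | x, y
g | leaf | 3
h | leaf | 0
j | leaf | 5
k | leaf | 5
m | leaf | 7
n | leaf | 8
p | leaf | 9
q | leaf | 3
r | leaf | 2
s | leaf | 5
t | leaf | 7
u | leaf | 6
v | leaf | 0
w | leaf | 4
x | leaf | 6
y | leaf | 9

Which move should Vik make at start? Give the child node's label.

a (Vik): min(3, 0, 5) = 0
b (Vik): min(5, 7) = 5
c (Vik): min(8, 9, 3) = 3
d (Vik): min(2, 5, 7, 6) = 2
Left (Yuki): max(0, 5, 3, 2) = 5
e (Vik): min(0, 4) = 0
f (Vik): min(6, 9) = 6
Mid (Yuki): max(0, 6) = 6
start (Vik): min(5, 6) = 5
Vik at start wants the lowest of {Left=5, Mid=6}, so chooses Left.

Left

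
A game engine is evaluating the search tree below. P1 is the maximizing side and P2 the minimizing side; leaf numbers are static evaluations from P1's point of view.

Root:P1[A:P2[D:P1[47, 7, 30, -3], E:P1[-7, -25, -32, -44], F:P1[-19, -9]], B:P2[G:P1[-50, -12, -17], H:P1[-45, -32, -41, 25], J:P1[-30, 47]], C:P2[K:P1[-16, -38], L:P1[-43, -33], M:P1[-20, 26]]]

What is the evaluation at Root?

-9

D (P1): max(47, 7, 30, -3) = 47
E (P1): max(-7, -25, -32, -44) = -7
F (P1): max(-19, -9) = -9
A (P2): min(47, -7, -9) = -9
G (P1): max(-50, -12, -17) = -12
H (P1): max(-45, -32, -41, 25) = 25
J (P1): max(-30, 47) = 47
B (P2): min(-12, 25, 47) = -12
K (P1): max(-16, -38) = -16
L (P1): max(-43, -33) = -33
M (P1): max(-20, 26) = 26
C (P2): min(-16, -33, 26) = -33
Root (P1): max(-9, -12, -33) = -9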